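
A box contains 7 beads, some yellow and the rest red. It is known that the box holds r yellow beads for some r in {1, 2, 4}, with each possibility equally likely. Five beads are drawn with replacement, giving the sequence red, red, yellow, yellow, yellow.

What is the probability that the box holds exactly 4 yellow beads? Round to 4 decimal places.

0.7094

Compute the likelihood of the observed sequence for each case: P(data | r = 1) = (6/7)(6/7)(1/7)(1/7)(1/7) = 0.002142; P(data | r = 2) = (5/7)(5/7)(2/7)(2/7)(2/7) = 0.0119; P(data | r = 4) = (3/7)(3/7)(4/7)(4/7)(4/7) = 0.034271.
Weighting by the prior gives 1/3 · 0.002142 = 0.00071399, 1/3 · 0.0119 = 0.0039666, 1/3 · 0.034271 = 0.011424; these sum to 0.016104.
By Bayes' rule, P(r = 4 | data) = (0.011424) / (0.016104) = 0.70936.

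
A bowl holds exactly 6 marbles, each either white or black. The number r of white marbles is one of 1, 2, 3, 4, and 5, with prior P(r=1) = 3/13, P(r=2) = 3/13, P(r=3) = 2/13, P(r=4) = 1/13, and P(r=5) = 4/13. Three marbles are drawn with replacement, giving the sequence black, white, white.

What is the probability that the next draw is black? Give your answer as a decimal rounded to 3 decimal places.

0.397

For each hypothesis, P(data | H) works out to: P(data | r = 1) = (5/6)(1/6)(1/6) = 5/216; P(data | r = 2) = (4/6)(2/6)(2/6) = 2/27; P(data | r = 3) = (3/6)(3/6)(3/6) = 1/8; P(data | r = 4) = (2/6)(4/6)(4/6) = 4/27; P(data | r = 5) = (1/6)(5/6)(5/6) = 25/216.
The prior-weighted likelihoods are 3/13 · 5/216 = 5/936, 3/13 · 2/27 = 2/117, 2/13 · 1/8 = 1/52, 1/13 · 4/27 = 4/351, 4/13 · 25/216 = 25/702; with total 83/936.
The posterior is then P(r = 1 | data) = 0.060241, P(r = 2 | data) = 0.19277, P(r = 3 | data) = 0.21687, P(r = 4 | data) = 0.12851, P(r = 5 | data) = 0.40161.
So P(black next | data) = Σ P(black next | H) P(H | data) = (5/6)(0.060241) + (2/3)(0.19277) + (1/2)(0.21687) + (1/3)(0.12851) + (1/6)(0.40161) = 0.39692.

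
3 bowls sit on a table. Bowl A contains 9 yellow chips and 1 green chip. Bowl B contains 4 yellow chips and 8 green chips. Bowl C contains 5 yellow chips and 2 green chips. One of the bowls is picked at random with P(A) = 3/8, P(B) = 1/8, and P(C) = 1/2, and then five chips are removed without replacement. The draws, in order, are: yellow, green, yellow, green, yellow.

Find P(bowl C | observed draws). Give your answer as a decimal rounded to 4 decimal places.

0.9309

Compute the likelihood of the observed sequence for each case: P(data | bowl A) = (9/10)(1/9)(8/8)(0/7) = 0; P(data | bowl B) = (4/12)(8/11)(3/10)(7/9)(2/8) = 0.014141; P(data | bowl C) = (5/7)(2/6)(4/5)(1/4)(3/3) = 0.047619.
Multiplying each by its prior: 3/8 · 0 = 0, 1/8 · 0.014141 = 0.0017677, 1/2 · 0.047619 = 0.02381; these sum to 0.025577.
By Bayes' rule, P(bowl C | data) = (0.02381) / (0.025577) = 0.93089.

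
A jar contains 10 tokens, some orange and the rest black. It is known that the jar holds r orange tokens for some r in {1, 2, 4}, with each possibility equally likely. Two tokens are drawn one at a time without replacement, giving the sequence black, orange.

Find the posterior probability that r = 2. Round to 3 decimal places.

0.327

The likelihood of the observed sequence under each hypothesis: P(data | r = 1) = (9/10)(1/9) = 1/10; P(data | r = 2) = (8/10)(2/9) = 8/45; P(data | r = 4) = (6/10)(4/9) = 4/15.
Multiplying each by its prior: 1/3 · 1/10 = 1/30, 1/3 · 8/45 = 8/135, 1/3 · 4/15 = 4/45; summing to 49/270.
By Bayes' rule, P(r = 2 | data) = (8/135) / (49/270) = 16/49.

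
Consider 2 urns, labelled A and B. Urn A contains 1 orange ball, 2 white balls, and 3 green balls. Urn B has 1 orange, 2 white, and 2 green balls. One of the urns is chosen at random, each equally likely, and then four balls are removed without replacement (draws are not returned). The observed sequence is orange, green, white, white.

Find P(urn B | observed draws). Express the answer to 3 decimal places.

Under each hypothesis, the probability of the observed sequence is: P(data | urn A) = (1/6)(3/5)(2/4)(1/3) = 1/60; P(data | urn B) = (1/5)(2/4)(2/3)(1/2) = 1/30.
The prior-weighted likelihoods are 1/2 · 1/60 = 1/120, 1/2 · 1/30 = 1/60; these sum to 1/40.
So P(urn B | data) = (1/60) / (1/40) = 2/3.

0.667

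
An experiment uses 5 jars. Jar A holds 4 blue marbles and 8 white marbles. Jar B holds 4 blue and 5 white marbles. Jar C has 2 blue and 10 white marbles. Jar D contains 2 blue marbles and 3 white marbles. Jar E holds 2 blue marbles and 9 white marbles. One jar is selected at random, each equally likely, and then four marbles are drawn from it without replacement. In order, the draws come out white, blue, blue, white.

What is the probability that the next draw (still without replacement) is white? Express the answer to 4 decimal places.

Under each hypothesis, the probability of the observed sequence is: P(data | jar A) = (8/12)(4/11)(3/10)(7/9) = 0.056566; P(data | jar B) = (5/9)(4/8)(3/7)(4/6) = 0.079365; P(data | jar C) = (10/12)(2/11)(1/10)(9/9) = 0.015152; P(data | jar D) = (3/5)(2/4)(1/3)(2/2) = 0.1; P(data | jar E) = (9/11)(2/10)(1/9)(8/8) = 0.018182.
Weighting by the prior gives 1/5 · 0.056566 = 0.011313, 1/5 · 0.079365 = 0.015873, 1/5 · 0.015152 = 0.0030303, 1/5 · 0.1 = 0.02, 1/5 · 0.018182 = 0.0036364; summing to 0.053853.
Dividing through by the total gives posterior P(jar A | data) = 0.21008, P(jar B | data) = 0.29475, P(jar C | data) = 0.05627, P(jar D | data) = 0.37138, P(jar E | data) = 0.067524.
Averaging over the posterior, P(white next | data) = (3/4)(0.21008) + (3/5)(0.29475) + (1)(0.05627) + (1)(0.37138) + (1)(0.067524) = 0.82958.

0.8296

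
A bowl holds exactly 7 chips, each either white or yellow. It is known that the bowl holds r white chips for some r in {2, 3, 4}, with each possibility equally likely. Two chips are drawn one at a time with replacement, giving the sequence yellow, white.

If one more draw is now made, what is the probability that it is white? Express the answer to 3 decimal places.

For each hypothesis, P(data | H) works out to: P(data | r = 2) = (5/7)(2/7) = 10/49; P(data | r = 3) = (4/7)(3/7) = 12/49; P(data | r = 4) = (3/7)(4/7) = 12/49.
The prior-weighted likelihoods are 1/3 · 10/49 = 10/147, 1/3 · 12/49 = 4/49, 1/3 · 12/49 = 4/49; with total 34/147.
Dividing through by the total gives posterior P(r = 2 | data) = 5/17, P(r = 3 | data) = 6/17, P(r = 4 | data) = 6/17.
Averaging over the posterior, P(white next | data) = (2/7)(5/17) + (3/7)(6/17) + (4/7)(6/17) = 52/119.

0.437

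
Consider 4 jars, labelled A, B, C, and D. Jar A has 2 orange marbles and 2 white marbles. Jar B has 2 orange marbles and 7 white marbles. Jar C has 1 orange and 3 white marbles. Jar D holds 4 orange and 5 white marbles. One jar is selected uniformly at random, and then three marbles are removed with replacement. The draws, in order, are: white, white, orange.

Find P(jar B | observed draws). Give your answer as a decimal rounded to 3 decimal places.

0.250

For each hypothesis, P(data | H) works out to: P(data | jar A) = (2/4)(2/4)(2/4) = 0.125; P(data | jar B) = (7/9)(7/9)(2/9) = 0.13443; P(data | jar C) = (3/4)(3/4)(1/4) = 0.14062; P(data | jar D) = (5/9)(5/9)(4/9) = 0.13717.
Multiplying each by its prior: 1/4 · 0.125 = 0.03125, 1/4 · 0.13443 = 0.033608, 1/4 · 0.14062 = 0.035156, 1/4 · 0.13717 = 0.034294; summing to 0.13431.
By Bayes' rule, P(jar B | data) = (0.033608) / (0.13431) = 0.25023.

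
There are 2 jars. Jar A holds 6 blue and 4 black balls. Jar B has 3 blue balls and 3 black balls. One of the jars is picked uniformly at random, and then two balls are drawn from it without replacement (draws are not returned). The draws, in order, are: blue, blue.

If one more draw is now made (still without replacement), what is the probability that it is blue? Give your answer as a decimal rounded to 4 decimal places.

Compute the likelihood of the observed sequence for each case: P(data | jar A) = (6/10)(5/9) = 1/3; P(data | jar B) = (3/6)(2/5) = 1/5.
Weighting by the prior gives 1/2 · 1/3 = 1/6, 1/2 · 1/5 = 1/10; summing to 4/15.
The posterior is then P(jar A | data) = 5/8, P(jar B | data) = 3/8.
So P(blue next | data) = Σ P(blue next | H) P(H | data) = (1/2)(5/8) + (1/4)(3/8) = 13/32.

0.4063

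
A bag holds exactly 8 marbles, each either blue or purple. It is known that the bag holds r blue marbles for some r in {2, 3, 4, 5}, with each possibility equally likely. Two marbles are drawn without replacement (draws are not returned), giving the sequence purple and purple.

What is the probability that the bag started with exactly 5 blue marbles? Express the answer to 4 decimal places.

0.0882

Compute the likelihood of the observed sequence for each case: P(data | r = 2) = (6/8)(5/7) = 15/28; P(data | r = 3) = (5/8)(4/7) = 5/14; P(data | r = 4) = (4/8)(3/7) = 3/14; P(data | r = 5) = (3/8)(2/7) = 3/28.
The prior-weighted likelihoods are 1/4 · 15/28 = 15/112, 1/4 · 5/14 = 5/56, 1/4 · 3/14 = 3/56, 1/4 · 3/28 = 3/112; these sum to 17/56.
By Bayes' rule, P(r = 5 | data) = (3/112) / (17/56) = 3/34.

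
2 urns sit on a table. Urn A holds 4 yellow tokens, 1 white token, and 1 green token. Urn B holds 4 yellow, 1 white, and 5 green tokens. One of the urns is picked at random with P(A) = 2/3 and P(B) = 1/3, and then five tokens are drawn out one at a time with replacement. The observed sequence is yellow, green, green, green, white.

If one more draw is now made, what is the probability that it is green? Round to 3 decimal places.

The likelihood of the observed sequence under each hypothesis: P(data | urn A) = (4/6)(1/6)(1/6)(1/6)(1/6) = 0.0005144; P(data | urn B) = (4/10)(5/10)(5/10)(5/10)(1/10) = 0.005.
Weighting by the prior gives 2/3 · 0.0005144 = 0.00034294, 1/3 · 0.005 = 0.0016667; with total 0.0020096.
The posterior is then P(urn A | data) = 0.17065, P(urn B | data) = 0.82935.
The predictive probability is P(green next | data) = (1/6)(0.17065) + (1/2)(0.82935) = 0.44312.

0.443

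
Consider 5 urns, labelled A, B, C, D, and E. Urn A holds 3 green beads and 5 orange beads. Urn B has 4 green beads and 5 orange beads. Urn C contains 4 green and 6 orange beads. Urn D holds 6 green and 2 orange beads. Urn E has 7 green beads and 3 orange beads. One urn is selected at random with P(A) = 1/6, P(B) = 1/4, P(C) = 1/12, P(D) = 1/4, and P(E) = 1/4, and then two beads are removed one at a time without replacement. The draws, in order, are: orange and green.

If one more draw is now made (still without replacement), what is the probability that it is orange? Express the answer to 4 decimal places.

0.4305

Compute the likelihood of the observed sequence for each case: P(data | urn A) = (5/8)(3/7) = 15/56; P(data | urn B) = (5/9)(4/8) = 5/18; P(data | urn C) = (6/10)(4/9) = 4/15; P(data | urn D) = (2/8)(6/7) = 3/14; P(data | urn E) = (3/10)(7/9) = 7/30.
Weighting by the prior gives 1/6 · 15/56 = 5/112, 1/4 · 5/18 = 5/72, 1/12 · 4/15 = 1/45, 1/4 · 3/14 = 3/56, 1/4 · 7/30 = 7/120; summing to 139/560.
The posterior is then P(urn A | data) = 0.17986, P(urn B | data) = 0.27978, P(urn C | data) = 0.089528, P(urn D | data) = 0.21583, P(urn E | data) = 0.23501.
The predictive probability is P(orange next | data) = (2/3)(0.17986) + (4/7)(0.27978) + (5/8)(0.089528) + (1/6)(0.21583) + (1/4)(0.23501) = 0.43046.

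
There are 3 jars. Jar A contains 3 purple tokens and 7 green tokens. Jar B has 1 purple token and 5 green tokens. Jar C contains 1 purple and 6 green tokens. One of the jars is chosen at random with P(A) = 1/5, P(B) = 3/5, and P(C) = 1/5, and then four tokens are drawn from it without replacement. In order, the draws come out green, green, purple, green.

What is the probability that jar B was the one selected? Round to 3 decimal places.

For each hypothesis, P(data | H) works out to: P(data | jar A) = (7/10)(6/9)(3/8)(5/7) = 1/8; P(data | jar B) = (5/6)(4/5)(1/4)(3/3) = 1/6; P(data | jar C) = (6/7)(5/6)(1/5)(4/4) = 1/7.
Weighting by the prior gives 1/5 · 1/8 = 1/40, 3/5 · 1/6 = 1/10, 1/5 · 1/7 = 1/35; with total 43/280.
Therefore the posterior P(jar B | data) = (1/10) / (43/280) = 28/43.

0.651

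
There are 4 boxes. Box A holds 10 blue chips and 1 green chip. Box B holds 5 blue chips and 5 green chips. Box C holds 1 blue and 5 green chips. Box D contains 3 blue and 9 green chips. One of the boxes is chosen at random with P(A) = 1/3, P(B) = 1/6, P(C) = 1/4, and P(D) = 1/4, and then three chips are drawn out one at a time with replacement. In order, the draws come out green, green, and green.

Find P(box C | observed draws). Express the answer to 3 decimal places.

0.533

For each hypothesis, P(data | H) works out to: P(data | box A) = (1/11)(1/11)(1/11) = 0.00075131; P(data | box B) = (5/10)(5/10)(5/10) = 0.125; P(data | box C) = (5/6)(5/6)(5/6) = 0.5787; P(data | box D) = (9/12)(9/12)(9/12) = 0.42188.
The prior-weighted likelihoods are 1/3 · 0.00075131 = 0.00025044, 1/6 · 0.125 = 0.020833, 1/4 · 0.5787 = 0.14468, 1/4 · 0.42188 = 0.10547; with total 0.27123.
Therefore the posterior P(box C | data) = (0.14468) / (0.27123) = 0.53341.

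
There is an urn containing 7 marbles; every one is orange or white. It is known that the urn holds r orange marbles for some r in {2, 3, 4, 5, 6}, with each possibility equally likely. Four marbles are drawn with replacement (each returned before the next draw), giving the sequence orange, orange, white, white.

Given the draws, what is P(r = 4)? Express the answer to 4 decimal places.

0.2748

Under each hypothesis, the probability of the observed sequence is: P(data | r = 2) = (2/7)(2/7)(5/7)(5/7) = 0.041649; P(data | r = 3) = (3/7)(3/7)(4/7)(4/7) = 0.059975; P(data | r = 4) = (4/7)(4/7)(3/7)(3/7) = 0.059975; P(data | r = 5) = (5/7)(5/7)(2/7)(2/7) = 0.041649; P(data | r = 6) = (6/7)(6/7)(1/7)(1/7) = 0.014994.
Weighting by the prior gives 1/5 · 0.041649 = 0.0083299, 1/5 · 0.059975 = 0.011995, 1/5 · 0.059975 = 0.011995, 1/5 · 0.041649 = 0.0083299, 1/5 · 0.014994 = 0.0029988; these sum to 0.043648.
So P(r = 4 | data) = (0.011995) / (0.043648) = 0.27481.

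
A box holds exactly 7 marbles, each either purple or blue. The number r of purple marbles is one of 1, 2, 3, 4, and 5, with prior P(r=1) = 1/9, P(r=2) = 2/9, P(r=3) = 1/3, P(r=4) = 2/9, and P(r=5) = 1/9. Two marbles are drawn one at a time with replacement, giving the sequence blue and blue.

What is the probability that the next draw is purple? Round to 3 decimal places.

0.341

Under each hypothesis, the probability of the observed sequence is: P(data | r = 1) = (6/7)(6/7) = 36/49; P(data | r = 2) = (5/7)(5/7) = 25/49; P(data | r = 3) = (4/7)(4/7) = 16/49; P(data | r = 4) = (3/7)(3/7) = 9/49; P(data | r = 5) = (2/7)(2/7) = 4/49.
Multiplying each by its prior: 1/9 · 36/49 = 4/49, 2/9 · 25/49 = 50/441, 1/3 · 16/49 = 16/147, 2/9 · 9/49 = 2/49, 1/9 · 4/49 = 4/441; these sum to 52/147.
Normalising, the posterior is P(r = 1 | data) = 3/13, P(r = 2 | data) = 25/78, P(r = 3 | data) = 4/13, P(r = 4 | data) = 3/26, P(r = 5 | data) = 1/39.
Averaging over the posterior, P(purple next | data) = (1/7)(3/13) + (2/7)(25/78) + (3/7)(4/13) + (4/7)(3/26) + (5/7)(1/39) = 31/91.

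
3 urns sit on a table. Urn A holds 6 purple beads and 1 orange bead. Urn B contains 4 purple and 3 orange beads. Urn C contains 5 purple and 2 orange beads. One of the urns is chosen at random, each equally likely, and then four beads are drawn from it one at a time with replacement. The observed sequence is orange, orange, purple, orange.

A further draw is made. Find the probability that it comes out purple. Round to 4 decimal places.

0.6197

Compute the likelihood of the observed sequence for each case: P(data | urn A) = (1/7)(1/7)(6/7)(1/7) = 0.002499; P(data | urn B) = (3/7)(3/7)(4/7)(3/7) = 0.044981; P(data | urn C) = (2/7)(2/7)(5/7)(2/7) = 0.01666.
The prior-weighted likelihoods are 1/3 · 0.002499 = 0.00083299, 1/3 · 0.044981 = 0.014994, 1/3 · 0.01666 = 0.0055532; summing to 0.02138.
The posterior is then P(urn A | data) = 0.038961, P(urn B | data) = 0.7013, P(urn C | data) = 0.25974.
Averaging over the posterior, P(purple next | data) = (6/7)(0.038961) + (4/7)(0.7013) + (5/7)(0.25974) = 0.61967.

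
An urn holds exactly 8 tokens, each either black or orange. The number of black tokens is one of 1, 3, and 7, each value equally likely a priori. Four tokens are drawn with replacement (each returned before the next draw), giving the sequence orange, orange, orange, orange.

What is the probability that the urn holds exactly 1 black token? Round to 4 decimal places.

0.7932

The likelihood of the observed sequence under each hypothesis: P(data | r = 1) = (7/8)(7/8)(7/8)(7/8) = 0.58618; P(data | r = 3) = (5/8)(5/8)(5/8)(5/8) = 0.15259; P(data | r = 7) = (1/8)(1/8)(1/8)(1/8) = 0.00024414.
Weighting by the prior gives 1/3 · 0.58618 = 0.19539, 1/3 · 0.15259 = 0.050863, 1/3 · 0.00024414 = 8.138e-05; these sum to 0.24634.
So P(r = 1 | data) = (0.19539) / (0.24634) = 0.79319.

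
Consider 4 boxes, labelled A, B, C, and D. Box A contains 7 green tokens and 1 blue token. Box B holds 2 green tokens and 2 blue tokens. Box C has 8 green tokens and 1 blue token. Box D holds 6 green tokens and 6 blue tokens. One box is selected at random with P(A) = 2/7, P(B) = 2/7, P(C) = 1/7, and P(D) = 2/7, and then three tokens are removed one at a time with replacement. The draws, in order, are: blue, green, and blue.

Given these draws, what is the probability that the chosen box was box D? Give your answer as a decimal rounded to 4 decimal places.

Under each hypothesis, the probability of the observed sequence is: P(data | box A) = (1/8)(7/8)(1/8) = 0.013672; P(data | box B) = (2/4)(2/4)(2/4) = 0.125; P(data | box C) = (1/9)(8/9)(1/9) = 0.010974; P(data | box D) = (6/12)(6/12)(6/12) = 0.125.
The prior-weighted likelihoods are 2/7 · 0.013672 = 0.0039062, 2/7 · 0.125 = 0.035714, 1/7 · 0.010974 = 0.0015677, 2/7 · 0.125 = 0.035714; summing to 0.076903.
Hence P(box D | data) = (0.035714) / (0.076903) = 0.46441.

0.4644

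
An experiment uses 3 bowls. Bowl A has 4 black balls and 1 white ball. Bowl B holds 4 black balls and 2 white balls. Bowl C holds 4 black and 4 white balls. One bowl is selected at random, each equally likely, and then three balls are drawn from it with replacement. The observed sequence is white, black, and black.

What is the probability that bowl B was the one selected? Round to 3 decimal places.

The likelihood of the observed sequence under each hypothesis: P(data | bowl A) = (1/5)(4/5)(4/5) = 0.128; P(data | bowl B) = (2/6)(4/6)(4/6) = 0.14815; P(data | bowl C) = (4/8)(4/8)(4/8) = 0.125.
Weighting by the prior gives 1/3 · 0.128 = 0.042667, 1/3 · 0.14815 = 0.049383, 1/3 · 0.125 = 0.041667; summing to 0.13372.
So P(bowl B | data) = (0.049383) / (0.13372) = 0.36931.

0.369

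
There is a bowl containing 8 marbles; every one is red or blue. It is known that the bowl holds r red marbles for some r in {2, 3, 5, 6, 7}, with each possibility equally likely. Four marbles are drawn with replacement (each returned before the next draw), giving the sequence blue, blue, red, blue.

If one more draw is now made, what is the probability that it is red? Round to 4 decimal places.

0.3763

For each hypothesis, P(data | H) works out to: P(data | r = 2) = (6/8)(6/8)(2/8)(6/8) = 0.10547; P(data | r = 3) = (5/8)(5/8)(3/8)(5/8) = 0.091553; P(data | r = 5) = (3/8)(3/8)(5/8)(3/8) = 0.032959; P(data | r = 6) = (2/8)(2/8)(6/8)(2/8) = 0.011719; P(data | r = 7) = (1/8)(1/8)(7/8)(1/8) = 0.001709.
The prior-weighted likelihoods are 1/5 · 0.10547 = 0.021094, 1/5 · 0.091553 = 0.018311, 1/5 · 0.032959 = 0.0065918, 1/5 · 0.011719 = 0.0023437, 1/5 · 0.001709 = 0.0003418; these sum to 0.048682.
Dividing through by the total gives posterior P(r = 2 | data) = 0.4333, P(r = 3 | data) = 0.37613, P(r = 5 | data) = 0.13541, P(r = 6 | data) = 0.048144, P(r = 7 | data) = 0.0070211.
Averaging over the posterior, P(red next | data) = (1/4)(0.4333) + (3/8)(0.37613) + (5/8)(0.13541) + (3/4)(0.048144) + (7/8)(0.0070211) = 0.37625.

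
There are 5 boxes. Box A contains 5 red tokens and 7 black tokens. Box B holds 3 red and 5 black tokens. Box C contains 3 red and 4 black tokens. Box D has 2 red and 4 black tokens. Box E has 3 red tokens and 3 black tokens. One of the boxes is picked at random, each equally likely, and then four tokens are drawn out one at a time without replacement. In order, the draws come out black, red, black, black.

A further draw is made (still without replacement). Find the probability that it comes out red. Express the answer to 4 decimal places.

For each hypothesis, P(data | H) works out to: P(data | box A) = (7/12)(5/11)(6/10)(5/9) = 0.088384; P(data | box B) = (5/8)(3/7)(4/6)(3/5) = 0.10714; P(data | box C) = (4/7)(3/6)(3/5)(2/4) = 0.085714; P(data | box D) = (4/6)(2/5)(3/4)(2/3) = 0.13333; P(data | box E) = (3/6)(3/5)(2/4)(1/3) = 0.05.
Multiplying each by its prior: 1/5 · 0.088384 = 0.017677, 1/5 · 0.10714 = 0.021429, 1/5 · 0.085714 = 0.017143, 1/5 · 0.13333 = 0.026667, 1/5 · 0.05 = 0.01; summing to 0.092915.
Dividing through by the total gives posterior P(box A | data) = 0.19025, P(box B | data) = 0.23063, P(box C | data) = 0.1845, P(box D | data) = 0.287, P(box E | data) = 0.10763.
Averaging over the posterior, P(red next | data) = (1/2)(0.19025) + (1/2)(0.23063) + (2/3)(0.1845) + (1/2)(0.287) + (1)(0.10763) = 0.58456.

0.5846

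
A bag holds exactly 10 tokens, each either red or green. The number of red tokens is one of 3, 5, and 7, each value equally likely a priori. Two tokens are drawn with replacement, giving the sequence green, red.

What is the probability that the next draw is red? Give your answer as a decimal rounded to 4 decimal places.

0.5000

Compute the likelihood of the observed sequence for each case: P(data | r = 3) = (7/10)(3/10) = 21/100; P(data | r = 5) = (5/10)(5/10) = 1/4; P(data | r = 7) = (3/10)(7/10) = 21/100.
Weighting by the prior gives 1/3 · 21/100 = 7/100, 1/3 · 1/4 = 1/12, 1/3 · 21/100 = 7/100; summing to 67/300.
The posterior is then P(r = 3 | data) = 21/67, P(r = 5 | data) = 25/67, P(r = 7 | data) = 21/67.
The predictive probability is P(red next | data) = (3/10)(21/67) + (1/2)(25/67) + (7/10)(21/67) = 1/2.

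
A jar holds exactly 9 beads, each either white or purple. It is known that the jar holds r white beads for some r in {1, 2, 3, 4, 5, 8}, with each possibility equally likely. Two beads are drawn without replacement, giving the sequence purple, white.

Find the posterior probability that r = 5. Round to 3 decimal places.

Under each hypothesis, the probability of the observed sequence is: P(data | r = 1) = (8/9)(1/8) = 1/9; P(data | r = 2) = (7/9)(2/8) = 7/36; P(data | r = 3) = (6/9)(3/8) = 1/4; P(data | r = 4) = (5/9)(4/8) = 5/18; P(data | r = 5) = (4/9)(5/8) = 5/18; P(data | r = 8) = (1/9)(8/8) = 1/9.
The prior-weighted likelihoods are 1/6 · 1/9 = 1/54, 1/6 · 7/36 = 7/216, 1/6 · 1/4 = 1/24, 1/6 · 5/18 = 5/108, 1/6 · 5/18 = 5/108, 1/6 · 1/9 = 1/54; summing to 11/54.
By Bayes' rule, P(r = 5 | data) = (5/108) / (11/54) = 5/22.

0.227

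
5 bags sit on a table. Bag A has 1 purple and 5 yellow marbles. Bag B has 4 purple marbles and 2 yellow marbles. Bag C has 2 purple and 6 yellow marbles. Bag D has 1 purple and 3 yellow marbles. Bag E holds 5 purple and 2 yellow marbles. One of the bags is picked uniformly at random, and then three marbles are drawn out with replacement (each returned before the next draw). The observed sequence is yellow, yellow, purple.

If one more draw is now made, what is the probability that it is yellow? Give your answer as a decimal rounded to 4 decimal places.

0.6588

For each hypothesis, P(data | H) works out to: P(data | bag A) = (5/6)(5/6)(1/6) = 0.11574; P(data | bag B) = (2/6)(2/6)(4/6) = 0.074074; P(data | bag C) = (6/8)(6/8)(2/8) = 0.14062; P(data | bag D) = (3/4)(3/4)(1/4) = 0.14062; P(data | bag E) = (2/7)(2/7)(5/7) = 0.058309.
The prior-weighted likelihoods are 1/5 · 0.11574 = 0.023148, 1/5 · 0.074074 = 0.014815, 1/5 · 0.14062 = 0.028125, 1/5 · 0.14062 = 0.028125, 1/5 · 0.058309 = 0.011662; these sum to 0.10587.
The posterior is then P(bag A | data) = 0.21864, P(bag B | data) = 0.13993, P(bag C | data) = 0.26564, P(bag D | data) = 0.26564, P(bag E | data) = 0.11015.
The predictive probability is P(yellow next | data) = (5/6)(0.21864) + (1/3)(0.13993) + (3/4)(0.26564) + (3/4)(0.26564) + (2/7)(0.11015) = 0.65878.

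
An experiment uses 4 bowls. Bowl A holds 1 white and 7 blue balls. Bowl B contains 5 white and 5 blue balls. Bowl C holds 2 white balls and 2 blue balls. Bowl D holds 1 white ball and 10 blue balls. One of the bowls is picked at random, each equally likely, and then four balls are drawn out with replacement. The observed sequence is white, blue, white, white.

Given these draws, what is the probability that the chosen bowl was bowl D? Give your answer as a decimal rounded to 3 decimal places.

Under each hypothesis, the probability of the observed sequence is: P(data | bowl A) = (1/8)(7/8)(1/8)(1/8) = 0.001709; P(data | bowl B) = (5/10)(5/10)(5/10)(5/10) = 0.0625; P(data | bowl C) = (2/4)(2/4)(2/4)(2/4) = 0.0625; P(data | bowl D) = (1/11)(10/11)(1/11)(1/11) = 0.00068301.
Multiplying each by its prior: 1/4 · 0.001709 = 0.00042725, 1/4 · 0.0625 = 0.015625, 1/4 · 0.0625 = 0.015625, 1/4 · 0.00068301 = 0.00017075; these sum to 0.031848.
So P(bowl D | data) = (0.00017075) / (0.031848) = 0.0053615.

0.005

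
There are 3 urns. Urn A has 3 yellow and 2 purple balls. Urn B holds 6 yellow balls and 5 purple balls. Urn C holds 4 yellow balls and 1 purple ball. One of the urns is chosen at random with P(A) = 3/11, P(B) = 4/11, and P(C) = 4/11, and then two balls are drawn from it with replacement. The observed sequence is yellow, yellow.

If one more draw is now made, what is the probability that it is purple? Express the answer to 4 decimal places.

0.3074

Compute the likelihood of the observed sequence for each case: P(data | urn A) = (3/5)(3/5) = 0.36; P(data | urn B) = (6/11)(6/11) = 0.29752; P(data | urn C) = (4/5)(4/5) = 0.64.
The prior-weighted likelihoods are 3/11 · 0.36 = 0.098182, 4/11 · 0.29752 = 0.10819, 4/11 · 0.64 = 0.23273; these sum to 0.4391.
The posterior is then P(urn A | data) = 0.2236, P(urn B | data) = 0.24639, P(urn C | data) = 0.53001.
The predictive probability is P(purple next | data) = (2/5)(0.2236) + (5/11)(0.24639) + (1/5)(0.53001) = 0.30744.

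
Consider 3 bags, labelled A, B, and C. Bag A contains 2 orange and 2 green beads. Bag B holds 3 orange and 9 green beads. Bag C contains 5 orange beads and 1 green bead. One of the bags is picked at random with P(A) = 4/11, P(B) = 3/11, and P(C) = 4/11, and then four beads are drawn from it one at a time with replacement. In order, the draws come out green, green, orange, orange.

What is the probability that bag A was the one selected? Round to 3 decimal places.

0.578

Compute the likelihood of the observed sequence for each case: P(data | bag A) = (2/4)(2/4)(2/4)(2/4) = 0.0625; P(data | bag B) = (9/12)(9/12)(3/12)(3/12) = 0.035156; P(data | bag C) = (1/6)(1/6)(5/6)(5/6) = 0.01929.
The prior-weighted likelihoods are 4/11 · 0.0625 = 0.022727, 3/11 · 0.035156 = 0.0095881, 4/11 · 0.01929 = 0.0070146; these sum to 0.03933.
Therefore the posterior P(bag A | data) = (0.022727) / (0.03933) = 0.57786.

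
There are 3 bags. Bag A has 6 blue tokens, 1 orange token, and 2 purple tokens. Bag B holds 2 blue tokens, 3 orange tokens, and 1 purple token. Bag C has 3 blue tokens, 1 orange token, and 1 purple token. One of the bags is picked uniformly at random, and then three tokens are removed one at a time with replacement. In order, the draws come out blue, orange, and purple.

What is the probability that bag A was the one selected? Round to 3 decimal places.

0.241

Compute the likelihood of the observed sequence for each case: P(data | bag A) = (6/9)(1/9)(2/9) = 0.016461; P(data | bag B) = (2/6)(3/6)(1/6) = 0.027778; P(data | bag C) = (3/5)(1/5)(1/5) = 0.024.
Multiplying each by its prior: 1/3 · 0.016461 = 0.005487, 1/3 · 0.027778 = 0.0092593, 1/3 · 0.024 = 0.008; with total 0.022746.
So P(bag A | data) = (0.005487) / (0.022746) = 0.24123.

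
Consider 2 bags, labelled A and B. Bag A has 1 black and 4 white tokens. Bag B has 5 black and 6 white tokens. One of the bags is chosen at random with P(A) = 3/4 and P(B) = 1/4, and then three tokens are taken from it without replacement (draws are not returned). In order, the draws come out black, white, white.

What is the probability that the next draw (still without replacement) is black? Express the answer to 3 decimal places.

0.101

The likelihood of the observed sequence under each hypothesis: P(data | bag A) = (1/5)(4/4)(3/3) = 1/5; P(data | bag B) = (5/11)(6/10)(5/9) = 5/33.
Weighting by the prior gives 3/4 · 1/5 = 3/20, 1/4 · 5/33 = 5/132; these sum to 31/165.
Dividing through by the total gives posterior P(bag A | data) = 99/124, P(bag B | data) = 25/124.
So P(black next | data) = Σ P(black next | H) P(H | data) = (0)(99/124) + (1/2)(25/124) = 25/248.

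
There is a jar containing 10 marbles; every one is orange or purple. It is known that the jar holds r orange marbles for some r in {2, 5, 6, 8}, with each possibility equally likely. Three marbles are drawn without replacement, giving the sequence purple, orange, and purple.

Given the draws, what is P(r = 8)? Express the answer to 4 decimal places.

The likelihood of the observed sequence under each hypothesis: P(data | r = 2) = (8/10)(2/9)(7/8) = 7/45; P(data | r = 5) = (5/10)(5/9)(4/8) = 5/36; P(data | r = 6) = (4/10)(6/9)(3/8) = 1/10; P(data | r = 8) = (2/10)(8/9)(1/8) = 1/45.
Multiplying each by its prior: 1/4 · 7/45 = 7/180, 1/4 · 5/36 = 5/144, 1/4 · 1/10 = 1/40, 1/4 · 1/45 = 1/180; with total 5/48.
Hence P(r = 8 | data) = (1/180) / (5/48) = 4/75.

0.0533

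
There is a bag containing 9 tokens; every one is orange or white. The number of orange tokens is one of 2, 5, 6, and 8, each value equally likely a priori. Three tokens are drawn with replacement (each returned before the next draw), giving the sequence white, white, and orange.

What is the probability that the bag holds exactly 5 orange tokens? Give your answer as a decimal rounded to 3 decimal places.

Compute the likelihood of the observed sequence for each case: P(data | r = 2) = (7/9)(7/9)(2/9) = 0.13443; P(data | r = 5) = (4/9)(4/9)(5/9) = 0.10974; P(data | r = 6) = (3/9)(3/9)(6/9) = 0.074074; P(data | r = 8) = (1/9)(1/9)(8/9) = 0.010974.
Multiplying each by its prior: 1/4 · 0.13443 = 0.033608, 1/4 · 0.10974 = 0.027435, 1/4 · 0.074074 = 0.018519, 1/4 · 0.010974 = 0.0027435; with total 0.082305.
Hence P(r = 5 | data) = (0.027435) / (0.082305) = 0.33333.

0.333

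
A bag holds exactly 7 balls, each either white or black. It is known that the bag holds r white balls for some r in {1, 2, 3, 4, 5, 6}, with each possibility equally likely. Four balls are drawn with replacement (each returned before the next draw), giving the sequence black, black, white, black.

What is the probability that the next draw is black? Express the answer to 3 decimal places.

0.655

For each hypothesis, P(data | H) works out to: P(data | r = 1) = (6/7)(6/7)(1/7)(6/7) = 0.089963; P(data | r = 2) = (5/7)(5/7)(2/7)(5/7) = 0.10412; P(data | r = 3) = (4/7)(4/7)(3/7)(4/7) = 0.079967; P(data | r = 4) = (3/7)(3/7)(4/7)(3/7) = 0.044981; P(data | r = 5) = (2/7)(2/7)(5/7)(2/7) = 0.01666; P(data | r = 6) = (1/7)(1/7)(6/7)(1/7) = 0.002499.
The prior-weighted likelihoods are 1/6 · 0.089963 = 0.014994, 1/6 · 0.10412 = 0.017354, 1/6 · 0.079967 = 0.013328, 1/6 · 0.044981 = 0.0074969, 1/6 · 0.01666 = 0.0027766, 1/6 · 0.002499 = 0.00041649; with total 0.056365.
Dividing through by the total gives posterior P(r = 1 | data) = 0.26601, P(r = 2 | data) = 0.30788, P(r = 3 | data) = 0.23645, P(r = 4 | data) = 0.133, P(r = 5 | data) = 0.049261, P(r = 6 | data) = 0.0073892.
So P(black next | data) = Σ P(black next | H) P(H | data) = (6/7)(0.26601) + (5/7)(0.30788) + (4/7)(0.23645) + (3/7)(0.133) + (2/7)(0.049261) + (1/7)(0.0073892) = 0.65517.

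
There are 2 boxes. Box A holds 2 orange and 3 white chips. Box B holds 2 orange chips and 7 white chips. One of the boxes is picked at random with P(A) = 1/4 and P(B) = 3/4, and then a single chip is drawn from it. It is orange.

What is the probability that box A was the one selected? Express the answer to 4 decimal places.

0.3750

The likelihood of this draw under each hypothesis: P(data | box A) = (2/5) = 2/5; P(data | box B) = (2/9) = 2/9.
Multiplying each by its prior: 1/4 · 2/5 = 1/10, 3/4 · 2/9 = 1/6; summing to 4/15.
So P(box A | data) = (1/10) / (4/15) = 3/8.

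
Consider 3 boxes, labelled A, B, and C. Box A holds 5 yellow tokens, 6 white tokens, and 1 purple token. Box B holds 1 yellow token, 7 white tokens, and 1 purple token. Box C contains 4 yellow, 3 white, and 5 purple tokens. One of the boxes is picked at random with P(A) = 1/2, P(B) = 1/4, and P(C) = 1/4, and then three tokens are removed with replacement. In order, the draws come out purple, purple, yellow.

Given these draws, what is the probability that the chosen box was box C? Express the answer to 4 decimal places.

0.8899

Compute the likelihood of the observed sequence for each case: P(data | box A) = (1/12)(1/12)(5/12) = 0.0028935; P(data | box B) = (1/9)(1/9)(1/9) = 0.0013717; P(data | box C) = (5/12)(5/12)(4/12) = 0.05787.
Multiplying each by its prior: 1/2 · 0.0028935 = 0.0014468, 1/4 · 0.0013717 = 0.00034294, 1/4 · 0.05787 = 0.014468; with total 0.016257.
By Bayes' rule, P(box C | data) = (0.014468) / (0.016257) = 0.88991.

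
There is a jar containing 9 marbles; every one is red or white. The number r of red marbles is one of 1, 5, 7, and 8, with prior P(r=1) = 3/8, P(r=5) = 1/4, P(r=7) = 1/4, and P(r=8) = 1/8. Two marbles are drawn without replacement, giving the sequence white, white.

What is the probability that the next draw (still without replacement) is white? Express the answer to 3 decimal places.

For each hypothesis, P(data | H) works out to: P(data | r = 1) = (8/9)(7/8) = 7/9; P(data | r = 5) = (4/9)(3/8) = 1/6; P(data | r = 7) = (2/9)(1/8) = 1/36; P(data | r = 8) = (1/9)(0/8) = 0.
The prior-weighted likelihoods are 3/8 · 7/9 = 7/24, 1/4 · 1/6 = 1/24, 1/4 · 1/36 = 1/144, 1/8 · 0 = 0; with total 49/144.
Dividing through by the total gives posterior P(r = 1 | data) = 6/7, P(r = 5 | data) = 6/49, P(r = 7 | data) = 1/49, P(r = 8 | data) = 0.
The predictive probability is P(white next | data) = (6/7)(6/7) + (2/7)(6/49) + (0)(1/49) = 264/343.

0.770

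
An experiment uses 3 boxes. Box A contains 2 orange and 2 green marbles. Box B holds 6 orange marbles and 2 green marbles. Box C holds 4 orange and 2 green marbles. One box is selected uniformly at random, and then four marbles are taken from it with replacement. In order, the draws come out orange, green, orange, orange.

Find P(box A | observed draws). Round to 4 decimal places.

Compute the likelihood of the observed sequence for each case: P(data | box A) = (2/4)(2/4)(2/4)(2/4) = 0.0625; P(data | box B) = (6/8)(2/8)(6/8)(6/8) = 0.10547; P(data | box C) = (4/6)(2/6)(4/6)(4/6) = 0.098765.
The prior-weighted likelihoods are 1/3 · 0.0625 = 0.020833, 1/3 · 0.10547 = 0.035156, 1/3 · 0.098765 = 0.032922; these sum to 0.088911.
Hence P(box A | data) = (0.020833) / (0.088911) = 0.23432.

0.2343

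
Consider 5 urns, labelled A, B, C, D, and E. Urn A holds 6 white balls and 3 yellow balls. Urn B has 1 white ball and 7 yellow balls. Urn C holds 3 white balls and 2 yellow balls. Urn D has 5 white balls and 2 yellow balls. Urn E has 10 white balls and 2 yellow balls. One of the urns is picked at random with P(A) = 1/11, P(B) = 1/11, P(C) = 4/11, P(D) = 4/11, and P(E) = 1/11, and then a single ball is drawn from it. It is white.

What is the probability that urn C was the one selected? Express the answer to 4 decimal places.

0.3487

Compute the likelihood of this draw for each case: P(data | urn A) = (6/9) = 0.66667; P(data | urn B) = (1/8) = 0.125; P(data | urn C) = (3/5) = 0.6; P(data | urn D) = (5/7) = 0.71429; P(data | urn E) = (10/12) = 0.83333.
Weighting by the prior gives 1/11 · 0.66667 = 0.060606, 1/11 · 0.125 = 0.011364, 4/11 · 0.6 = 0.21818, 4/11 · 0.71429 = 0.25974, 1/11 · 0.83333 = 0.075758; these sum to 0.62565.
By Bayes' rule, P(urn C | data) = (0.21818) / (0.62565) = 0.34873.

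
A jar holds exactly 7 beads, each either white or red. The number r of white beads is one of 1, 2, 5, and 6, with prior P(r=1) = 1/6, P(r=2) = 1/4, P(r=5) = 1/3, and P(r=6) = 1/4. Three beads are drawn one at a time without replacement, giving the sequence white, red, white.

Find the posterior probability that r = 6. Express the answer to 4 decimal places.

0.3214

Compute the likelihood of the observed sequence for each case: P(data | r = 1) = (1/7)(6/6)(0/5) = 0; P(data | r = 2) = (2/7)(5/6)(1/5) = 1/21; P(data | r = 5) = (5/7)(2/6)(4/5) = 4/21; P(data | r = 6) = (6/7)(1/6)(5/5) = 1/7.
Multiplying each by its prior: 1/6 · 0 = 0, 1/4 · 1/21 = 1/84, 1/3 · 4/21 = 4/63, 1/4 · 1/7 = 1/28; these sum to 1/9.
So P(r = 6 | data) = (1/28) / (1/9) = 9/28.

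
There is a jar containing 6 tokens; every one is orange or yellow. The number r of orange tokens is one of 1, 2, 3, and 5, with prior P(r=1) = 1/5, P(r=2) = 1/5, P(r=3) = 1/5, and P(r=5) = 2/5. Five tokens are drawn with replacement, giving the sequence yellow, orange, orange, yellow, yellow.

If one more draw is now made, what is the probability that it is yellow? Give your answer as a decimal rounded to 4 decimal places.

For each hypothesis, P(data | H) works out to: P(data | r = 1) = (5/6)(1/6)(1/6)(5/6)(5/6) = 0.016075; P(data | r = 2) = (4/6)(2/6)(2/6)(4/6)(4/6) = 0.032922; P(data | r = 3) = (3/6)(3/6)(3/6)(3/6)(3/6) = 0.03125; P(data | r = 5) = (1/6)(5/6)(5/6)(1/6)(1/6) = 0.003215.
The prior-weighted likelihoods are 1/5 · 0.016075 = 0.003215, 1/5 · 0.032922 = 0.0065844, 1/5 · 0.03125 = 0.00625, 2/5 · 0.003215 = 0.001286; these sum to 0.017335.
The posterior is then P(r = 1 | data) = 0.18546, P(r = 2 | data) = 0.37982, P(r = 3 | data) = 0.36053, P(r = 5 | data) = 0.074184.
The predictive probability is P(yellow next | data) = (5/6)(0.18546) + (2/3)(0.37982) + (1/2)(0.36053) + (1/6)(0.074184) = 0.6004.

0.6004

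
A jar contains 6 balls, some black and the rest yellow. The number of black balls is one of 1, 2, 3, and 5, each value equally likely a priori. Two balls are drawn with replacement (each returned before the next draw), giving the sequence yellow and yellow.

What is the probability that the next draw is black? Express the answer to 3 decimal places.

0.291

Under each hypothesis, the probability of the observed sequence is: P(data | r = 1) = (5/6)(5/6) = 25/36; P(data | r = 2) = (4/6)(4/6) = 4/9; P(data | r = 3) = (3/6)(3/6) = 1/4; P(data | r = 5) = (1/6)(1/6) = 1/36.
Weighting by the prior gives 1/4 · 25/36 = 25/144, 1/4 · 4/9 = 1/9, 1/4 · 1/4 = 1/16, 1/4 · 1/36 = 1/144; summing to 17/48.
Normalising, the posterior is P(r = 1 | data) = 25/51, P(r = 2 | data) = 16/51, P(r = 3 | data) = 3/17, P(r = 5 | data) = 1/51.
So P(black next | data) = Σ P(black next | H) P(H | data) = (1/6)(25/51) + (1/3)(16/51) + (1/2)(3/17) + (5/6)(1/51) = 89/306.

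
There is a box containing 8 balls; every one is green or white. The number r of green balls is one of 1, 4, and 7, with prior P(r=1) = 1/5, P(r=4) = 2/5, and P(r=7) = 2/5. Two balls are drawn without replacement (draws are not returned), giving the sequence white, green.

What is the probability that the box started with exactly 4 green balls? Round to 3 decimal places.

0.604

For each hypothesis, P(data | H) works out to: P(data | r = 1) = (7/8)(1/7) = 1/8; P(data | r = 4) = (4/8)(4/7) = 2/7; P(data | r = 7) = (1/8)(7/7) = 1/8.
The prior-weighted likelihoods are 1/5 · 1/8 = 1/40, 2/5 · 2/7 = 4/35, 2/5 · 1/8 = 1/20; summing to 53/280.
Hence P(r = 4 | data) = (4/35) / (53/280) = 32/53.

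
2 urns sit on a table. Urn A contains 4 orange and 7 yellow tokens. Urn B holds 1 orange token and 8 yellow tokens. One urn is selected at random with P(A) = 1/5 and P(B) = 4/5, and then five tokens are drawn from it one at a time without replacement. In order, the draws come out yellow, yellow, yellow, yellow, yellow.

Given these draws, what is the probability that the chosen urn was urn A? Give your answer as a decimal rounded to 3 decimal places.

Compute the likelihood of the observed sequence for each case: P(data | urn A) = (7/11)(6/10)(5/9)(4/8)(3/7) = 1/22; P(data | urn B) = (8/9)(7/8)(6/7)(5/6)(4/5) = 4/9.
Weighting by the prior gives 1/5 · 1/22 = 1/110, 4/5 · 4/9 = 16/45; with total 361/990.
So P(urn A | data) = (1/110) / (361/990) = 9/361.

0.025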